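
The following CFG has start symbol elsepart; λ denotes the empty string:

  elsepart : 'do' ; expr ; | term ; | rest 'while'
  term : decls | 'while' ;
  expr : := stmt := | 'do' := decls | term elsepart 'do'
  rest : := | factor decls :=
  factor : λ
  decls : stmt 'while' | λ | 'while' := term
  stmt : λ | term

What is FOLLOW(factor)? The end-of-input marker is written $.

{ 'while', := }

In rest : factor decls :=: add FIRST(decls :=) = { 'while', := }.
Union: FOLLOW(factor) = { 'while', := }.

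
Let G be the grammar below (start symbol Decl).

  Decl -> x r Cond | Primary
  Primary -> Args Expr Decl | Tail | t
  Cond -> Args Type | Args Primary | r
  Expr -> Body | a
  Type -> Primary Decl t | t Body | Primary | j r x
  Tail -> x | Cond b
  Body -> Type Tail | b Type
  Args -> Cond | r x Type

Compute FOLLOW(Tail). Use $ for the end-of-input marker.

In Primary -> Tail: Tail is at the end, add FOLLOW(Primary) = { $, a, b, j, r, t, x }.
In Body -> Type Tail: Tail is at the end, add FOLLOW(Body) = { $, a, b, j, r, t, x }.
Union: FOLLOW(Tail) = { $, a, b, j, r, t, x }.

{ $, a, b, j, r, t, x }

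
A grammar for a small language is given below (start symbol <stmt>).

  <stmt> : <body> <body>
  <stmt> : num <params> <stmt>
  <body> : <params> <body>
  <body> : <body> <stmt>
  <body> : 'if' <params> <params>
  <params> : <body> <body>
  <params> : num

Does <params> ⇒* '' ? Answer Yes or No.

No

No nonterminal in this grammar is nullable.
No production of <params> has an RHS whose symbols are all nullable, so <params> is not nullable.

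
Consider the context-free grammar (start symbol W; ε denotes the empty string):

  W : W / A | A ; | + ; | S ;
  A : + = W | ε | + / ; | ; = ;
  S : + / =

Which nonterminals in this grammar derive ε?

Directly nullable (have an ε-production): A.
No other nonterminal has a production whose RHS symbols are all nullable.

{ A }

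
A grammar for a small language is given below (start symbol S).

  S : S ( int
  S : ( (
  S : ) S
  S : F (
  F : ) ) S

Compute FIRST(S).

From S : S ( int: add FIRST(S) = { (, ) }.
S : ( ( contributes {(}.
S : ) S contributes {)}.
From S : F (: add FIRST(F) = { ) }.
Union: FIRST(S) = { (, ) }.

{ (, ) }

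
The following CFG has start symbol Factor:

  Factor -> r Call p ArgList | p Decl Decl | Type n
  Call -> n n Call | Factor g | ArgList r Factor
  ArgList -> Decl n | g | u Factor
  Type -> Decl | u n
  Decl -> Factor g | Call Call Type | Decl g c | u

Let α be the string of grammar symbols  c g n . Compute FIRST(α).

{ c }

c is a terminal; add {c} and stop.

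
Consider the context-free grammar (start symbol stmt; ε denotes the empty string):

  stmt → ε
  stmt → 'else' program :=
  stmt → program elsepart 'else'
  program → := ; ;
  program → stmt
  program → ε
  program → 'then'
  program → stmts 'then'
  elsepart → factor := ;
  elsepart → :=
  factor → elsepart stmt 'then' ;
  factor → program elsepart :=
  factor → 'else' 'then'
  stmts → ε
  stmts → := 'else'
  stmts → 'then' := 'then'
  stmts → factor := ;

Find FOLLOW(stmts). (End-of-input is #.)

{ 'then' }

In program → stmts 'then': add FIRST('then') = { 'then' }.
Union: FOLLOW(stmts) = { 'then' }.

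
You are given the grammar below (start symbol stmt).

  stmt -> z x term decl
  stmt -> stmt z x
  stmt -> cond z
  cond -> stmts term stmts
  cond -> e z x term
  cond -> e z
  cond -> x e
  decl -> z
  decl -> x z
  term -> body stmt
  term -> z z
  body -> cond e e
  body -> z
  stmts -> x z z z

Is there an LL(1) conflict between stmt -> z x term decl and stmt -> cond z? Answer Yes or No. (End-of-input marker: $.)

FIRST(z x term decl) = { z } and FIRST(cond z) = { e, x }.
The FIRST sets are disjoint and neither alternative is nullable — no conflict.

No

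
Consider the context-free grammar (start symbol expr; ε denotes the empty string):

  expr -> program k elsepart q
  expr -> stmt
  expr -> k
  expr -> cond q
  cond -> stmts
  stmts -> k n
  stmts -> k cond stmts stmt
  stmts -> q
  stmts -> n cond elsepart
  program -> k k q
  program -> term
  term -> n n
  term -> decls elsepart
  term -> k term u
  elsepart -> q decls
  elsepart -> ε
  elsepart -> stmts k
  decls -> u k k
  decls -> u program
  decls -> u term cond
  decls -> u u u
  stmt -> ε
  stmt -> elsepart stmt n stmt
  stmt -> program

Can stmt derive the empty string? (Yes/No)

stmt has an ε-production, so stmt ⇒ ε.

Yes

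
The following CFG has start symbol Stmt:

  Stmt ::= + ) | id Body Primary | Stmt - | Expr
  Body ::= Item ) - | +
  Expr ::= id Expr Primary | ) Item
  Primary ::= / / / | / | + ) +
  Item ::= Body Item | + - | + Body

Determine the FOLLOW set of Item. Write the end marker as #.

In Body ::= Item ) -: add FIRST() -) = { ) }.
In Expr ::= ) Item: Item is at the end, add FOLLOW(Expr) = { #, +, -, / }.
In Item ::= Body Item: Item is at the end, add FOLLOW(Item) = { #, ), +, -, / }.
Union: FOLLOW(Item) = { #, ), +, -, / }.

{ #, ), +, -, / }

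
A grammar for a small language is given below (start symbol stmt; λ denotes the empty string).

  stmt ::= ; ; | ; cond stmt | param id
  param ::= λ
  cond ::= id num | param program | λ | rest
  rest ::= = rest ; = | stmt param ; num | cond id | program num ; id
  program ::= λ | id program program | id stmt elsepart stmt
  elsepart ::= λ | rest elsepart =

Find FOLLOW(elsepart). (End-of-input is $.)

In program ::= id stmt elsepart stmt: add FIRST(stmt) = { ;, id }.
In elsepart ::= rest elsepart =: add FIRST(=) = { = }.
Union: FOLLOW(elsepart) = { ;, =, id }.

{ ;, =, id }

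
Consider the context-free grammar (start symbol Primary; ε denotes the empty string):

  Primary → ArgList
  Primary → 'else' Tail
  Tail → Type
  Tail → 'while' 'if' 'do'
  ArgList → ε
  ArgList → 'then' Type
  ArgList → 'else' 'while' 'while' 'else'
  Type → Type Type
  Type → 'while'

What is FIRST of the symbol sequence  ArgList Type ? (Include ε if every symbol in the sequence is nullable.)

Add FIRST(ArgList)\{ε} = { 'else', 'then' }; ArgList is nullable, continue.
Add FIRST(Type) = { 'while' }; Type is not nullable, stop.

{ 'else', 'then', 'while' }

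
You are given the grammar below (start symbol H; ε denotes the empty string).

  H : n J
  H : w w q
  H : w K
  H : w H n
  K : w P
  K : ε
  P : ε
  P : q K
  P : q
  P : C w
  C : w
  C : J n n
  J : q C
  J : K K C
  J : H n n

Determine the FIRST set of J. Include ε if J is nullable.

{ n, q, w }

J : q C contributes {q}.
From J : K K C: K, K nullable, take FIRST(K) ∪ FIRST(K) ∪ FIRST(C) = { n, q, w }.
From J : H n n: add FIRST(H) = { n, w }.
Union: FIRST(J) = { n, q, w }.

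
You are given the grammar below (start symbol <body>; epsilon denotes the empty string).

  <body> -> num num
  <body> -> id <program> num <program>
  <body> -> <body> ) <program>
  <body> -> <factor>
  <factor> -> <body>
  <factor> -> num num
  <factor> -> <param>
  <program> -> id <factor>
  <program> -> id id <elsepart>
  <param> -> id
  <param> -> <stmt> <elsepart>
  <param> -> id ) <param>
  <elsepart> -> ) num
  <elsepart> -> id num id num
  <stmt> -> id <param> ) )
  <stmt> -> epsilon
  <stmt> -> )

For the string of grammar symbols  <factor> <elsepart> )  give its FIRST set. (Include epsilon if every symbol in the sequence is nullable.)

Add FIRST(<factor>) = { ), id, num }; <factor> is not nullable, stop.

{ ), id, num }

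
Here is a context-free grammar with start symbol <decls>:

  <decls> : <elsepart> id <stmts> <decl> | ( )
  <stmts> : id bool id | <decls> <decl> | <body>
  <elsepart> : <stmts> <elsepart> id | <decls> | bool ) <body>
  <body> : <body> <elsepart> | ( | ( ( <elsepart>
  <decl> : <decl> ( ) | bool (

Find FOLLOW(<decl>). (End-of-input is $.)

{ $, (, bool, id }

In <decls> : <elsepart> id <stmts> <decl>: <decl> is at the end, add FOLLOW(<decls>) = { $, (, bool, id }.
In <stmts> : <decls> <decl>: <decl> is at the end, add FOLLOW(<stmts>) = { (, bool, id }.
In <decl> : <decl> ( ): add FIRST(( )) = { ( }.
Union: FOLLOW(<decl>) = { $, (, bool, id }.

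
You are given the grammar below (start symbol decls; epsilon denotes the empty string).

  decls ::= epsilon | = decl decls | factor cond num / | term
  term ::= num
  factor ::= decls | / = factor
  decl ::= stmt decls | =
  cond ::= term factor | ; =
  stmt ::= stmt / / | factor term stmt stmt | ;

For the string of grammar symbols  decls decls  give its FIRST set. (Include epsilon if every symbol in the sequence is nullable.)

Add FIRST(decls)\{epsilon} = { /, ;, =, num }; decls is nullable, continue.
Add FIRST(decls)\{epsilon} = { /, ;, =, num }; decls is nullable, continue.
Every symbol is nullable, so include epsilon.

{ /, ;, =, num, epsilon }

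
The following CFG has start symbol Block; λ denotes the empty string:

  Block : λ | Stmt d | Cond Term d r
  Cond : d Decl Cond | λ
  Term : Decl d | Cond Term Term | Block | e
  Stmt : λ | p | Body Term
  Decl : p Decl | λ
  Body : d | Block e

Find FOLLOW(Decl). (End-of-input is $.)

{ d, e, p }

In Cond : d Decl Cond: add FIRST(Cond)\{λ} = { d }.
  Since Cond is nullable, also add FOLLOW(Cond) = { d, e, p }.
In Term : Decl d: add FIRST(d) = { d }.
In Decl : p Decl: Decl is at the end, add FOLLOW(Decl) = { d, e, p }.
Union: FOLLOW(Decl) = { d, e, p }.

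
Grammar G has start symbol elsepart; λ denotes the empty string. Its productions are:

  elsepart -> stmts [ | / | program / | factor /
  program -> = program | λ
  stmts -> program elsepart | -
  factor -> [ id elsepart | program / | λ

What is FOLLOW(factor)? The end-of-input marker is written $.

In elsepart -> factor /: add FIRST(/) = { / }.
Union: FOLLOW(factor) = { / }.

{ / }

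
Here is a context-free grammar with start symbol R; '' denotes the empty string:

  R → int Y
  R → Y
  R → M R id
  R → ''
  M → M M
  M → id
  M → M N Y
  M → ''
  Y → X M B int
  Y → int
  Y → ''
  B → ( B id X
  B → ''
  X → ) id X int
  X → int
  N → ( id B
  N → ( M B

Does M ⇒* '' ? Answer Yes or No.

M has an ''-production, so M ⇒ ''.

Yes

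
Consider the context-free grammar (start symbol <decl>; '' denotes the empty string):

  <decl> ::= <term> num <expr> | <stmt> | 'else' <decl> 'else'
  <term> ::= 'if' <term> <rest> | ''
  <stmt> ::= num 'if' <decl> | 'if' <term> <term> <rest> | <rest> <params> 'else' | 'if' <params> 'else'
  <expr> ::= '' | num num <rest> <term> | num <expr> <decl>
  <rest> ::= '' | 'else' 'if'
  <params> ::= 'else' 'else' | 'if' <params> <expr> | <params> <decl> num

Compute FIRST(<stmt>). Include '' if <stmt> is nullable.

<stmt> ::= num 'if' <decl> contributes {num}.
<stmt> ::= 'if' <term> <term> <rest> contributes {'if'}.
From <stmt> ::= <rest> <params> 'else': <rest> nullable, take FIRST(<rest>) ∪ FIRST(<params>) = { 'else', 'if' }.
<stmt> ::= 'if' <params> 'else' contributes {'if'}.
Union: FIRST(<stmt>) = { 'else', 'if', num }.

{ 'else', 'if', num }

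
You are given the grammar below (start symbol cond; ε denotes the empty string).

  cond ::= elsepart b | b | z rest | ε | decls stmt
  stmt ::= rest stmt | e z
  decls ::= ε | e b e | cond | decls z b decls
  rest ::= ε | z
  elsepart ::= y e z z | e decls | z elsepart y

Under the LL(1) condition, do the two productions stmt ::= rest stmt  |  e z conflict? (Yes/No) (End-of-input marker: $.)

FIRST(rest stmt) = { e, z } and FIRST(e z) = { e }.
Both contain e, so the two alternatives are not disjoint — LL(1) conflict.

Yes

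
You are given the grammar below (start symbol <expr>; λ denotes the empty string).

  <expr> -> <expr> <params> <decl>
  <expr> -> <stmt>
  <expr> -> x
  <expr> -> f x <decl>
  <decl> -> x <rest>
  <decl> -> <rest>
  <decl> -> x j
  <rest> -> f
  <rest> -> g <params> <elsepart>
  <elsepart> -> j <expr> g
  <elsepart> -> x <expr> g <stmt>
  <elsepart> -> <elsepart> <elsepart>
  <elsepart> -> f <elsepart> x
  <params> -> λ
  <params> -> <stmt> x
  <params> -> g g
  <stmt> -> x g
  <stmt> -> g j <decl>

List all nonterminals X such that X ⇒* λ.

Directly nullable (have an λ-production): <params>.
No other nonterminal has a production whose RHS symbols are all nullable.

{ <params> }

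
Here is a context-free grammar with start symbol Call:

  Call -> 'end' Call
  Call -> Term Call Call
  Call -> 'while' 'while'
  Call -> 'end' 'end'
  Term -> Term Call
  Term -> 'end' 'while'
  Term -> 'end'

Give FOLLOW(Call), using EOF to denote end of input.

Call is the start symbol, so EOF ∈ FOLLOW(Call).
In Call -> 'end' Call: Call is at the end, add FOLLOW(Call) = { EOF, 'end', 'while' }.
In Call -> Term Call Call: add FIRST(Call) = { 'end', 'while' }.
In Call -> Term Call Call: Call is at the end, add FOLLOW(Call) = { EOF, 'end', 'while' }.
In Term -> Term Call: Call is at the end, add FOLLOW(Term) = { 'end', 'while' }.
Union: FOLLOW(Call) = { EOF, 'end', 'while' }.

{ EOF, 'end', 'while' }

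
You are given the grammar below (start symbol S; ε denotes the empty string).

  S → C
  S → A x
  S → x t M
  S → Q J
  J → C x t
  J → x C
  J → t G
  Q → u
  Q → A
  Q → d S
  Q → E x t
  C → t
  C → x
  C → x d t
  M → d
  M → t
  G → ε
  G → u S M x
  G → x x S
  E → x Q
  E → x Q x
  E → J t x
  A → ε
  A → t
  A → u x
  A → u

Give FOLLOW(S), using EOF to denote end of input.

S is the start symbol, so EOF ∈ FOLLOW(S).
In Q → d S: S is at the end, add FOLLOW(Q) = { t, x }.
In G → u S M x: add FIRST(M x) = { d, t }.
In G → x x S: S is at the end, add FOLLOW(G) = { EOF, d, t, x }.
Union: FOLLOW(S) = { EOF, d, t, x }.

{ EOF, d, t, x }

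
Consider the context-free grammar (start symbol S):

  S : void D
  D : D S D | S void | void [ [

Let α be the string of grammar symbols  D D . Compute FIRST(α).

{ void }

Add FIRST(D) = { void }; D is not nullable, stop.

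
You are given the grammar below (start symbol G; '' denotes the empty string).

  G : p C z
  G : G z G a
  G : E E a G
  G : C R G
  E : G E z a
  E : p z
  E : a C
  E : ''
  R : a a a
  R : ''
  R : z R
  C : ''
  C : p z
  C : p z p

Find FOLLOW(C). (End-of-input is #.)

In G : p C z: add FIRST(z) = { z }.
In G : C R G: add FIRST(R G) = { a, p, z }.
In E : a C: C is at the end, add FOLLOW(E) = { a, p, z }.
Union: FOLLOW(C) = { a, p, z }.

{ a, p, z }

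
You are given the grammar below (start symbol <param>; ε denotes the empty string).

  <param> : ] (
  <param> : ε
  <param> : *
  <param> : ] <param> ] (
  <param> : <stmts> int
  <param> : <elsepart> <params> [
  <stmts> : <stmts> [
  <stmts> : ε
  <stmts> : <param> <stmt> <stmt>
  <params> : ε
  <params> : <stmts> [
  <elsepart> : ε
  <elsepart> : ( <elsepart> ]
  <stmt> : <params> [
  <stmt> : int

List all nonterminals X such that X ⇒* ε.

{ <elsepart>, <param>, <params>, <stmts> }

Directly nullable (have an ε-production): <param>, <stmts>, <params>, <elsepart>.
No other nonterminal has a production whose RHS symbols are all nullable.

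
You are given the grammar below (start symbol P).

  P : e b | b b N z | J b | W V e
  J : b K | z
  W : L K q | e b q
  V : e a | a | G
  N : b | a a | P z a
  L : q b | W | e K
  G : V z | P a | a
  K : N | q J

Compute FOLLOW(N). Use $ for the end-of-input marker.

{ a, b, e, q, z }

In P : b b N z: add FIRST(z) = { z }.
In K : N: N is at the end, add FOLLOW(K) = { a, b, e, q, z }.
Union: FOLLOW(N) = { a, b, e, q, z }.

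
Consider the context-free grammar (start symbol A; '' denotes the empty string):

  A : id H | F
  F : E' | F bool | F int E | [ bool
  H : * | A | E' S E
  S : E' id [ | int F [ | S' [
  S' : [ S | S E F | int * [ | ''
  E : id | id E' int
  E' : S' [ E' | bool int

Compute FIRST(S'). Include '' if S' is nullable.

S' : [ S contributes {[}.
From S' : S E F: add FIRST(S) = { [, bool, int }.
S' : int * [ contributes {int}.
S' : '' contributes ''.
Union: FIRST(S') = { [, bool, int, '' }.

{ [, bool, int, '' }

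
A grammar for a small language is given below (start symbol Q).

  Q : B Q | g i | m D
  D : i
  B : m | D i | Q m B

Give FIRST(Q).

From Q : B Q: add FIRST(B) = { g, i, m }.
Q : g i contributes {g}.
Q : m D contributes {m}.
Union: FIRST(Q) = { g, i, m }.

{ g, i, m }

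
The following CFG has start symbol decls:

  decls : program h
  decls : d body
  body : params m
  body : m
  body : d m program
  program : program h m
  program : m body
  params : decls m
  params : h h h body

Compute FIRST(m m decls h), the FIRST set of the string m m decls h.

{ m }

m is a terminal; add {m} and stop.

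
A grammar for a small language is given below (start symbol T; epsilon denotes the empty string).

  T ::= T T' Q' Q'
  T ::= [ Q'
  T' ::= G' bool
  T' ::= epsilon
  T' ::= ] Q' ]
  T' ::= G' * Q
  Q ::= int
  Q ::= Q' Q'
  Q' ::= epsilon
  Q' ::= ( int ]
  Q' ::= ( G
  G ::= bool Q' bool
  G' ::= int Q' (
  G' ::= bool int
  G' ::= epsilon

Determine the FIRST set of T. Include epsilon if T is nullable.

{ [ }

From T ::= T T' Q' Q': add FIRST(T) = { [ }.
T ::= [ Q' contributes {[}.
Union: FIRST(T) = { [ }.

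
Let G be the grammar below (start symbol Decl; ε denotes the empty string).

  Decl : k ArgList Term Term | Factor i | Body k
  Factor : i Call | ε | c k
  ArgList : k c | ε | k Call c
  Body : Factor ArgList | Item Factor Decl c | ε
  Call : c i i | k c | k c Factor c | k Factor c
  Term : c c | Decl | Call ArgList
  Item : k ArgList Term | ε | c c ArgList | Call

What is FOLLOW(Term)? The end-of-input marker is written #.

In Decl : k ArgList Term Term: add FIRST(Term) = { c, i, k }.
In Decl : k ArgList Term Term: Term is at the end, add FOLLOW(Decl) = { #, c, i, k }.
In Item : k ArgList Term: Term is at the end, add FOLLOW(Item) = { c, i, k }.
Union: FOLLOW(Term) = { #, c, i, k }.

{ #, c, i, k }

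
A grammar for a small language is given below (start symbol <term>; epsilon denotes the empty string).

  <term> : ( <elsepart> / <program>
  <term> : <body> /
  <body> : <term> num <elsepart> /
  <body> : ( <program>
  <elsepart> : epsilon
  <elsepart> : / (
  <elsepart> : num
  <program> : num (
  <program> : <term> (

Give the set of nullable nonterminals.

Directly nullable (have an epsilon-production): <elsepart>.
No other nonterminal has a production whose RHS symbols are all nullable.

{ <elsepart> }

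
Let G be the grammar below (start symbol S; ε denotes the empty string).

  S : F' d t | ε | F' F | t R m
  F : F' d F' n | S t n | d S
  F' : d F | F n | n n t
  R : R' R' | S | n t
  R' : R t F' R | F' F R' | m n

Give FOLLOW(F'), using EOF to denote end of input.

{ d, m, n, t }

In S : F' d t: add FIRST(d t) = { d }.
In S : F' F: add FIRST(F) = { d, n, t }.
In F : F' d F' n: add FIRST(d F' n) = { d }.
In F : F' d F' n: add FIRST(n) = { n }.
In R' : R t F' R: add FIRST(R)\{ε} = { d, m, n, t }.
  Since R is nullable, also add FOLLOW(R') = { d, m, n, t }.
In R' : F' F R': add FIRST(F R') = { d, n, t }.
Union: FOLLOW(F') = { d, m, n, t }.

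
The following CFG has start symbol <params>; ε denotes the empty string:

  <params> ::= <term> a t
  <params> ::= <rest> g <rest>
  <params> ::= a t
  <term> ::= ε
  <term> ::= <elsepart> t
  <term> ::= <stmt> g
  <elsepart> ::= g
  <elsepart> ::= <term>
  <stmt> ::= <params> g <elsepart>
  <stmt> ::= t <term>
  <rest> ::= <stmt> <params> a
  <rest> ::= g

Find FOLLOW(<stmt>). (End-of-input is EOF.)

In <term> ::= <stmt> g: add FIRST(g) = { g }.
In <rest> ::= <stmt> <params> a: add FIRST(<params> a) = { a, g, t }.
Union: FOLLOW(<stmt>) = { a, g, t }.

{ a, g, t }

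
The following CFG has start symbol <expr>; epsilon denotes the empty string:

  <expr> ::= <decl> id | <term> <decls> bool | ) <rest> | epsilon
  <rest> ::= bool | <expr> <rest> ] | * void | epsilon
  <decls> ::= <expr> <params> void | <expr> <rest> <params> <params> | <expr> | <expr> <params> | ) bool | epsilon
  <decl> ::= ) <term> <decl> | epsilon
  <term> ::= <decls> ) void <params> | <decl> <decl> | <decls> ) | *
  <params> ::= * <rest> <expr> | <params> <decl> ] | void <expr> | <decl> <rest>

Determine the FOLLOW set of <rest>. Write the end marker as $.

{ $, ), *, ], bool, id, void }

In <expr> ::= ) <rest>: <rest> is at the end, add FOLLOW(<expr>) = { $, ), *, ], bool, id, void }.
In <rest> ::= <expr> <rest> ]: add FIRST(]) = { ] }.
In <decls> ::= <expr> <rest> <params> <params>: add FIRST(<params> <params>)\{epsilon} = { ), *, ], bool, id, void }.
  Since <params> <params> is nullable, also add FOLLOW(<decls>) = { ), bool }.
In <params> ::= * <rest> <expr>: add FIRST(<expr>)\{epsilon} = { ), *, ], bool, id, void }.
  Since <expr> is nullable, also add FOLLOW(<params>) = { ), *, ], bool, id, void }.
In <params> ::= <decl> <rest>: <rest> is at the end, add FOLLOW(<params>) = { ), *, ], bool, id, void }.
Union: FOLLOW(<rest>) = { $, ), *, ], bool, id, void }.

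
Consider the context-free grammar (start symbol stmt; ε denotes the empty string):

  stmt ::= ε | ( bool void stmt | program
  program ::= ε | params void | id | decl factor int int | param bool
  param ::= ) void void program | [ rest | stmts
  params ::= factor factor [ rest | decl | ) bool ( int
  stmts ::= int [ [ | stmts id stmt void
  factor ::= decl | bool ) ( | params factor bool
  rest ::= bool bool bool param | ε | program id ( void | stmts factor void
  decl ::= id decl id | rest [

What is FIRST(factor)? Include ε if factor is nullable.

{ ), [, bool, id, int }

From factor ::= decl: add FIRST(decl) = { ), [, bool, id, int }.
factor ::= bool ) ( contributes {bool}.
From factor ::= params factor bool: add FIRST(params) = { ), [, bool, id, int }.
Union: FIRST(factor) = { ), [, bool, id, int }.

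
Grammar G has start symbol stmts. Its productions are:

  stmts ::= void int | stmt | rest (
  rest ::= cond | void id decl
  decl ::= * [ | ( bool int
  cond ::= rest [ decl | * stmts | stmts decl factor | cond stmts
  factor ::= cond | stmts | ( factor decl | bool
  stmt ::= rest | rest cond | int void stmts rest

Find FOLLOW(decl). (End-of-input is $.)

{ $, (, *, [, bool, int, void }

In rest ::= void id decl: decl is at the end, add FOLLOW(rest) = { $, (, *, [, int, void }.
In cond ::= rest [ decl: decl is at the end, add FOLLOW(cond) = { $, (, *, [, int, void }.
In cond ::= stmts decl factor: add FIRST(factor) = { (, *, bool, int, void }.
In factor ::= ( factor decl: decl is at the end, add FOLLOW(factor) = { $, (, *, [, int, void }.
Union: FOLLOW(decl) = { $, (, *, [, bool, int, void }.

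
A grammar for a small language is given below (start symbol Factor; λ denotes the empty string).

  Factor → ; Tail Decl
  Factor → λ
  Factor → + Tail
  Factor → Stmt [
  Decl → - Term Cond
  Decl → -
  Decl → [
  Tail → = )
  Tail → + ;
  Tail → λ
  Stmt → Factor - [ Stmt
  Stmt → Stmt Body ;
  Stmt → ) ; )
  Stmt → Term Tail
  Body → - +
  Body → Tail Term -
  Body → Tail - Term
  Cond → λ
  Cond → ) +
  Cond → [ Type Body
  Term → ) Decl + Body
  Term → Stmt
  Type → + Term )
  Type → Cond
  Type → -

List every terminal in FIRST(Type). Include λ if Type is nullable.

{ ), +, -, [, λ }

Type → + Term ) contributes {+}.
From Type → Cond: add FIRST(Cond) = { ), [, λ } (including λ since Cond is nullable).
Type → - contributes {-}.
Union: FIRST(Type) = { ), +, -, [, λ }.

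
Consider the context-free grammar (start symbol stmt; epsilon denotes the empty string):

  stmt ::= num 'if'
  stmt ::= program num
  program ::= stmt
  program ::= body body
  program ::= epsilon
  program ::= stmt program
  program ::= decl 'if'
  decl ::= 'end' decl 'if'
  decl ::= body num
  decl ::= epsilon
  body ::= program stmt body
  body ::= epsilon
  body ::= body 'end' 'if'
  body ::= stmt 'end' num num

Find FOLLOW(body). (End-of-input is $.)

In program ::= body body: add FIRST(body)\{epsilon} = { 'end', 'if', num }.
  Since body is nullable, also add FOLLOW(program) = { 'end', 'if', num }.
In program ::= body body: body is at the end, add FOLLOW(program) = { 'end', 'if', num }.
In decl ::= body num: add FIRST(num) = { num }.
In body ::= program stmt body: body is at the end, add FOLLOW(body) = { 'end', 'if', num }.
In body ::= body 'end' 'if': add FIRST('end' 'if') = { 'end' }.
Union: FOLLOW(body) = { 'end', 'if', num }.

{ 'end', 'if', num }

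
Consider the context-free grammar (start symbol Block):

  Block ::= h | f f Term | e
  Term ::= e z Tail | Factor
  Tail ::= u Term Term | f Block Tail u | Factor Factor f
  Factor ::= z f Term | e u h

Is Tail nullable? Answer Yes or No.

No nonterminal in this grammar is nullable.
No production of Tail has an RHS whose symbols are all nullable, so Tail is not nullable.

No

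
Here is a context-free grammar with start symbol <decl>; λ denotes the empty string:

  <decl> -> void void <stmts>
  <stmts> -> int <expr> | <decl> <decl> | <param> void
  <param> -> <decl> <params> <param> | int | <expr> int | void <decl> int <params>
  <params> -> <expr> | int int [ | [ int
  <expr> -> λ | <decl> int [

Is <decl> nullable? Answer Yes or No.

No

Nullable nonterminals: <expr>, <params>.
No production of <decl> has an RHS whose symbols are all nullable, so <decl> is not nullable.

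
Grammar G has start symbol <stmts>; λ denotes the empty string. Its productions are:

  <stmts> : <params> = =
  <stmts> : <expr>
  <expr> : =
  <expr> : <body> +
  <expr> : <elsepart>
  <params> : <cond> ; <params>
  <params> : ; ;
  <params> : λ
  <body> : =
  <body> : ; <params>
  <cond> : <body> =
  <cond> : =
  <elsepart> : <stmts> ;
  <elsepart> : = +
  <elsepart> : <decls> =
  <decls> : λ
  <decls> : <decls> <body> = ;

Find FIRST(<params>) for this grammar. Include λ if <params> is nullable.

{ ;, =, λ }

From <params> : <cond> ; <params>: add FIRST(<cond>) = { ;, = }.
<params> : ; ; contributes {;}.
<params> : λ contributes λ.
Union: FIRST(<params>) = { ;, =, λ }.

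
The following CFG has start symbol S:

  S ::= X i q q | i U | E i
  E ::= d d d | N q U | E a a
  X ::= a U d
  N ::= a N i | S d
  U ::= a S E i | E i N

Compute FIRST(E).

E ::= d d d contributes {d}.
From E ::= N q U: add FIRST(N) = { a, d, i }.
From E ::= E a a: add FIRST(E) = { a, d, i }.
Union: FIRST(E) = { a, d, i }.

{ a, d, i }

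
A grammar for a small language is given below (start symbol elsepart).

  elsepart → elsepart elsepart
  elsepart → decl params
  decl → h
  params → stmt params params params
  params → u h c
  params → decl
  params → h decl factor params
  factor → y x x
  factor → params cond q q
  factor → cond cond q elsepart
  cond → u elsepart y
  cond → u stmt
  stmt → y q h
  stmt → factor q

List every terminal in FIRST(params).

{ h, u, y }

From params → stmt params params params: add FIRST(stmt) = { h, u, y }.
params → u h c contributes {u}.
From params → decl: add FIRST(decl) = { h }.
params → h decl factor params contributes {h}.
Union: FIRST(params) = { h, u, y }.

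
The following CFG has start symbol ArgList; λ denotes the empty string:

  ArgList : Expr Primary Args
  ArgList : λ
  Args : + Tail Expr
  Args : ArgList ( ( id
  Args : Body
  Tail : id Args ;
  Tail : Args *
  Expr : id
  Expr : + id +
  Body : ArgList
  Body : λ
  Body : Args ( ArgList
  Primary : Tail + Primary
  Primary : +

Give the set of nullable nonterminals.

Directly nullable (have an λ-production): ArgList, Body.
Args : Body with every symbol nullable, so Args is nullable.
No other nonterminal has a production whose RHS symbols are all nullable.

{ ArgList, Args, Body }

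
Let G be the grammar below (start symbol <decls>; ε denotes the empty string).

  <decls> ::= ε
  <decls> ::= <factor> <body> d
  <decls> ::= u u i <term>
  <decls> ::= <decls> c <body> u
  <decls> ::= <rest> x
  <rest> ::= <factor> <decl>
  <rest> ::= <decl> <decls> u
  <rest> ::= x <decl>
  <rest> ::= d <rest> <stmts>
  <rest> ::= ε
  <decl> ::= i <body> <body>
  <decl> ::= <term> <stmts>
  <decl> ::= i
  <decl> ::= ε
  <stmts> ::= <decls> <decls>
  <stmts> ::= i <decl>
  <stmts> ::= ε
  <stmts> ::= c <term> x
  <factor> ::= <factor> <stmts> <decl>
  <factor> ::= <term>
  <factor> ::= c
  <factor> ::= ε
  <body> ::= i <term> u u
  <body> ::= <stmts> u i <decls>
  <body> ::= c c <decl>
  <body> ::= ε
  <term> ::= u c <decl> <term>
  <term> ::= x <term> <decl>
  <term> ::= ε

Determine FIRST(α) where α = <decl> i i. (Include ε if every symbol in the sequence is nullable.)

Add FIRST(<decl>)\{ε} = { c, d, i, u, x }; <decl> is nullable, continue.
i is a terminal; add {i} and stop.

{ c, d, i, u, x }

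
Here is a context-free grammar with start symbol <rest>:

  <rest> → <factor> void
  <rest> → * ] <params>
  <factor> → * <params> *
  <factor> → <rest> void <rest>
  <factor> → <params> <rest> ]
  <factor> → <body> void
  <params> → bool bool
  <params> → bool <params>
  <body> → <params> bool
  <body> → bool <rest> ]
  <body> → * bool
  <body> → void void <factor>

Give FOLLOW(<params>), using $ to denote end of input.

{ $, *, ], bool, void }

In <rest> → * ] <params>: <params> is at the end, add FOLLOW(<rest>) = { $, ], void }.
In <factor> → * <params> *: add FIRST(*) = { * }.
In <factor> → <params> <rest> ]: add FIRST(<rest> ]) = { *, bool, void }.
In <params> → bool <params>: <params> is at the end, add FOLLOW(<params>) = { $, *, ], bool, void }.
In <body> → <params> bool: add FIRST(bool) = { bool }.
Union: FOLLOW(<params>) = { $, *, ], bool, void }.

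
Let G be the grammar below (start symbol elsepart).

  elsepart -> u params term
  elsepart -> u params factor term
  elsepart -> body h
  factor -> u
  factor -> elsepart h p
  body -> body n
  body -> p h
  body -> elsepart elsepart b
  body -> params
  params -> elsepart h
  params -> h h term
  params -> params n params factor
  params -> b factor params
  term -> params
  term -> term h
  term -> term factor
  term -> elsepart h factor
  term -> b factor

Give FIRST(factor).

{ b, h, p, u }

factor -> u contributes {u}.
From factor -> elsepart h p: add FIRST(elsepart) = { b, h, p, u }.
Union: FIRST(factor) = { b, h, p, u }.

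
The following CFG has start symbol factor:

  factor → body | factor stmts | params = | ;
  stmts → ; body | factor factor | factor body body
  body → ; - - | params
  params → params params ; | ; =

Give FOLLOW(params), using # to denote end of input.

In factor → params =: add FIRST(=) = { = }.
In body → params: params is at the end, add FOLLOW(body) = { #, ; }.
In params → params params ;: add FIRST(params ;) = { ; }.
In params → params params ;: add FIRST(;) = { ; }.
Union: FOLLOW(params) = { #, ;, = }.

{ #, ;, = }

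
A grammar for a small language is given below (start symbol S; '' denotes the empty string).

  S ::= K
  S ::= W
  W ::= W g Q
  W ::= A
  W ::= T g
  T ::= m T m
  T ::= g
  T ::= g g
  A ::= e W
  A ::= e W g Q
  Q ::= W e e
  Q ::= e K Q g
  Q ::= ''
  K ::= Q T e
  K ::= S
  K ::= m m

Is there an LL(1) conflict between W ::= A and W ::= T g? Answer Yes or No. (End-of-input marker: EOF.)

FIRST(A) = { e } and FIRST(T g) = { g, m }.
The FIRST sets are disjoint and neither alternative is nullable — no conflict.

No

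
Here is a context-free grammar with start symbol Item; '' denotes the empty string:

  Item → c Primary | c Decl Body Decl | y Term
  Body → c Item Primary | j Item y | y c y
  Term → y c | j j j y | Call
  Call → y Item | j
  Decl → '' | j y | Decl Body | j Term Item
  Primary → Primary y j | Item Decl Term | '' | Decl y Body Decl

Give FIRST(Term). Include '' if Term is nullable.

{ j, y }

Term → y c contributes {y}.
Term → j j j y contributes {j}.
From Term → Call: add FIRST(Call) = { j, y }.
Union: FIRST(Term) = { j, y }.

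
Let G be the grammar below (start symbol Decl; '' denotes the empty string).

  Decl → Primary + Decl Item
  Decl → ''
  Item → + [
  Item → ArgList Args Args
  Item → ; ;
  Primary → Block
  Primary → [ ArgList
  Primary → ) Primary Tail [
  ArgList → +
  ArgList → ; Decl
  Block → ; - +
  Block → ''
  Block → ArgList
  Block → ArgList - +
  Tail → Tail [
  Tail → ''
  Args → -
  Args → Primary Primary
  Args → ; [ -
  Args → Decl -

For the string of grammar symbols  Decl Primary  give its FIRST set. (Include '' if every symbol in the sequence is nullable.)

Add FIRST(Decl)\{''} = { ), +, ;, [ }; Decl is nullable, continue.
Add FIRST(Primary)\{''} = { ), +, ;, [ }; Primary is nullable, continue.
Every symbol is nullable, so include ''.

{ ), +, ;, [, '' }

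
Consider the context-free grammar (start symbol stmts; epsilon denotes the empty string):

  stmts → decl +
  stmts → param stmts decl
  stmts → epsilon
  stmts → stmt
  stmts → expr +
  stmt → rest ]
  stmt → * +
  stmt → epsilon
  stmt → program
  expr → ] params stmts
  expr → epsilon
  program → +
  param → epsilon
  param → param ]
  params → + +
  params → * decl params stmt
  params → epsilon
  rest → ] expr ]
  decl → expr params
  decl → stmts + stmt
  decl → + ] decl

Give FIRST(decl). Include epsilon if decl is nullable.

{ *, +, ], epsilon }

From decl → expr params: expr, params nullable, take FIRST(expr) ∪ FIRST(params) = { *, +, ] }; also epsilon since the whole RHS is nullable.
From decl → stmts + stmt: stmts nullable, take FIRST(stmts) ∪ {+} = { *, +, ] }.
decl → + ] decl contributes {+}.
Union: FIRST(decl) = { *, +, ], epsilon }.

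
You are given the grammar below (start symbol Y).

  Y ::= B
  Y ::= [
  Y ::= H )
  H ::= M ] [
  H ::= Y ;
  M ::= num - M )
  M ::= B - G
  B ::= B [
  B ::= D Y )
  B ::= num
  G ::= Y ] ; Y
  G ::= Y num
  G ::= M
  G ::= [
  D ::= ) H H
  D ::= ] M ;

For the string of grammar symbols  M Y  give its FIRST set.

Add FIRST(M) = { ), ], num }; M is not nullable, stop.

{ ), ], num }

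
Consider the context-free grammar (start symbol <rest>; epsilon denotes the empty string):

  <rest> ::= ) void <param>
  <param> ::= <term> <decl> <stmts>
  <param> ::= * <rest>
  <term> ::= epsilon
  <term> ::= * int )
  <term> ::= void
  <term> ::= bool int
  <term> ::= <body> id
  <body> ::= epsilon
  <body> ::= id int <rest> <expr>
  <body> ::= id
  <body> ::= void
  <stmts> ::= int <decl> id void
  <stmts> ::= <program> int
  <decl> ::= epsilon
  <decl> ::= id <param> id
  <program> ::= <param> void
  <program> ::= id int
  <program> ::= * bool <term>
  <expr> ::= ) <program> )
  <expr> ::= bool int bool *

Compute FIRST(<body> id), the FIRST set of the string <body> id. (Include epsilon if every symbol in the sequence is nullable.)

{ id, void }

Add FIRST(<body>)\{epsilon} = { id, void }; <body> is nullable, continue.
id is a terminal; add {id} and stop.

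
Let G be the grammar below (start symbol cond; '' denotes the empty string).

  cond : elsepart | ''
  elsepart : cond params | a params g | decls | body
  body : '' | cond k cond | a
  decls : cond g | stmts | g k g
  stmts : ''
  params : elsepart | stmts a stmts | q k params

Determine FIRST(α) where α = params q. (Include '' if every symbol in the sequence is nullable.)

{ a, g, k, q }

Add FIRST(params)\{''} = { a, g, k, q }; params is nullable, continue.
q is a terminal; add {q} and stop.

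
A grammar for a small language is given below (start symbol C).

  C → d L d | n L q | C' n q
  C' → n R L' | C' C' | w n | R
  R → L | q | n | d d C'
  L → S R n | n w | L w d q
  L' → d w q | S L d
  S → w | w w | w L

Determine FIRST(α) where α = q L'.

q is a terminal; add {q} and stop.

{ q }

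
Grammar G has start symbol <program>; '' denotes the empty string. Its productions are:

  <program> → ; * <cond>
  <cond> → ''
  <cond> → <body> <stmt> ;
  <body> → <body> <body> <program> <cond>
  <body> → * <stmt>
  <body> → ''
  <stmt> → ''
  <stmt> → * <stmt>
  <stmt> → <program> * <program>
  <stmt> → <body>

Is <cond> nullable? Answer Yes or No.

<cond> has an ''-production, so <cond> ⇒ ''.

Yes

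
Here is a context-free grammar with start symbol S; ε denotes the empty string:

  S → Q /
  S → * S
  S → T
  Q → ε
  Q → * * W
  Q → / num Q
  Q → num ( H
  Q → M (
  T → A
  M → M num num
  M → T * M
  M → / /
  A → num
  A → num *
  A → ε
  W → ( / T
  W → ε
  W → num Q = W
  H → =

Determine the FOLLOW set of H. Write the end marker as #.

{ /, = }

In Q → num ( H: H is at the end, add FOLLOW(Q) = { /, = }.
Union: FOLLOW(H) = { /, = }.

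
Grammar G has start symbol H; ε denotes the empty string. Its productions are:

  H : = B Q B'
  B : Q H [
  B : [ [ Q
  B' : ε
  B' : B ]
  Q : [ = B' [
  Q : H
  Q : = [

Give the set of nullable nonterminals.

{ B' }

Directly nullable (have an ε-production): B'.
No other nonterminal has a production whose RHS symbols are all nullable.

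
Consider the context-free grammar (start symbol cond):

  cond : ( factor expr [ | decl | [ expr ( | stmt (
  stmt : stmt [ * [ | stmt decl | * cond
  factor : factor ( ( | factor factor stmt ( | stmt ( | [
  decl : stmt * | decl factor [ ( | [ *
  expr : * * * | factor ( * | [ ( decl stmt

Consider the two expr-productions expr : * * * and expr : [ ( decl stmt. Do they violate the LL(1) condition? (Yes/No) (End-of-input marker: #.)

FIRST(* * *) = { * } and FIRST([ ( decl stmt) = { [ }.
The FIRST sets are disjoint and neither alternative is nullable — no conflict.

No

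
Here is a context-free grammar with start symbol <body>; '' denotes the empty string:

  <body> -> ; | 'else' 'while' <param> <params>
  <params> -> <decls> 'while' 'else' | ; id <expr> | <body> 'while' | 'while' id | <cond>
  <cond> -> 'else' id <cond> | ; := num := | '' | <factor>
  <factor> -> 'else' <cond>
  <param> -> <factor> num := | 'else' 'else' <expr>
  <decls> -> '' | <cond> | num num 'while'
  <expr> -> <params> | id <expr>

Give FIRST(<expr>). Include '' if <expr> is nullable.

{ 'else', 'while', ;, id, num, '' }

From <expr> -> <params>: add FIRST(<params>) = { 'else', 'while', ;, num, '' } (including '' since <params> is nullable).
<expr> -> id <expr> contributes {id}.
Union: FIRST(<expr>) = { 'else', 'while', ;, id, num, '' }.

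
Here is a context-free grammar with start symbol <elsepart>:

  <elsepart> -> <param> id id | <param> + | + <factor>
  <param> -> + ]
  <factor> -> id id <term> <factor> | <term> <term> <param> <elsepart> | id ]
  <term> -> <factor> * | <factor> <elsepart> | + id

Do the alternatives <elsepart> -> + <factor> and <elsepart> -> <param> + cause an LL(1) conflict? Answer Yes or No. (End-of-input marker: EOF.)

FIRST(+ <factor>) = { + } and FIRST(<param> +) = { + }.
Both contain +, so the two alternatives are not disjoint — LL(1) conflict.

Yes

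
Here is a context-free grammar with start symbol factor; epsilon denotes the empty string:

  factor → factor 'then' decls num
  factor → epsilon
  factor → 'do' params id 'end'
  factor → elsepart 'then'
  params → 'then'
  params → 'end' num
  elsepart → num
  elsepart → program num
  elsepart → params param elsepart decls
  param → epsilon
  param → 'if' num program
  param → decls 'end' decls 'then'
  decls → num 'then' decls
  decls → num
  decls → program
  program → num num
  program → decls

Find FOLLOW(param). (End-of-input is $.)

{ 'end', 'then', num }

In elsepart → params param elsepart decls: add FIRST(elsepart decls) = { 'end', 'then', num }.
Union: FOLLOW(param) = { 'end', 'then', num }.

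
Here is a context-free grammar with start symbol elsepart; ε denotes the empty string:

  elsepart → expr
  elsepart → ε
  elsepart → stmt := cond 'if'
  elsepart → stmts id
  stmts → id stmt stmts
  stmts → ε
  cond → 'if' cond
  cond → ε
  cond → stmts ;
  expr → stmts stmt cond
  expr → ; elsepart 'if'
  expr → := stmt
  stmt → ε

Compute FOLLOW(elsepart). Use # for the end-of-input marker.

elsepart is the start symbol, so # ∈ FOLLOW(elsepart).
In expr → ; elsepart 'if': add FIRST('if') = { 'if' }.
Union: FOLLOW(elsepart) = { #, 'if' }.

{ #, 'if' }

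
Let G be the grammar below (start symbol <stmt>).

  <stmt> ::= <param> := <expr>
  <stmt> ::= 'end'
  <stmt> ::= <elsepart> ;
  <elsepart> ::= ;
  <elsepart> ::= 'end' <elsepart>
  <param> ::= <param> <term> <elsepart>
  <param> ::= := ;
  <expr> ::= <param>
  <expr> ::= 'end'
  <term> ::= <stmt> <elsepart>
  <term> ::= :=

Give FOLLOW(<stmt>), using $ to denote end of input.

{ $, 'end', ; }

<stmt> is the start symbol, so $ ∈ FOLLOW(<stmt>).
In <term> ::= <stmt> <elsepart>: add FIRST(<elsepart>) = { 'end', ; }.
Union: FOLLOW(<stmt>) = { $, 'end', ; }.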